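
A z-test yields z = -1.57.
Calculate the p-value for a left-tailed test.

Answer: p-value ≈ 0.0582

Derivation:
For z = -1.57:
p = P(Z < -1.57) = Φ(-1.57) = 0.0582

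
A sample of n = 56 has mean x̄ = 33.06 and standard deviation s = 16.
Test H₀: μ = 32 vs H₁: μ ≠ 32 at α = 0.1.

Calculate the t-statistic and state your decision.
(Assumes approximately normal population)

df = n - 1 = 55
SE = s/√n = 16/√56 = 2.1381
t = (x̄ - μ₀)/SE = (33.06 - 32)/2.1381 = 0.4958
Critical value: t_{0.05,55} = ±1.673
p-value ≈ 0.6220
Decision: fail to reject H₀

Answer: t = 0.4958, fail to reject H₀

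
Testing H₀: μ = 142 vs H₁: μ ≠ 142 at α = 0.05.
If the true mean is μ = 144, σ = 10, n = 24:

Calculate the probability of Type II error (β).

Answer: β ≈ 0.8349

Derivation:
SE = σ/√n = 10/√24 = 2.0412
Critical values: μ₀ ± z_0.025×SE = 142 ± 1.960×2.0412
Acceptance region: (137.9992, 146.0008)
Under H₁ (μ = 144): z_high = (146.0008 - 144)/2.0412 = 0.9802, z_low = (137.9992 - 144)/2.0412 = -2.9398
β = P(not reject | H₁) = Φ(0.9802) - Φ(-2.9398) ≈ 0.8349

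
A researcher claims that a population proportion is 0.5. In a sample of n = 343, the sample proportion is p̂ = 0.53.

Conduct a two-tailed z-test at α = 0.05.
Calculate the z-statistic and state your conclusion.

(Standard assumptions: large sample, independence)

H₀: p = 0.5, H₁: p ≠ 0.5
Standard error: SE = √(p₀(1-p₀)/n) = √(0.5×0.5/343) = 0.026997
z-statistic: z = (p̂ - p₀)/SE = (0.53 - 0.5)/0.026997 = 1.1112
Critical value: z_0.025 = ±1.960
p-value = 0.2665
Decision: fail to reject H₀ at α = 0.05

Answer: z = 1.1112, fail to reject H₀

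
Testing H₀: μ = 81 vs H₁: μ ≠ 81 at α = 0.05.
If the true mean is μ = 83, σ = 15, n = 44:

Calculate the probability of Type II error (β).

Answer: β ≈ 0.8567

Derivation:
SE = σ/√n = 15/√44 = 2.2613
Critical values: μ₀ ± z_0.025×SE = 81 ± 1.960×2.2613
Acceptance region: (76.5679, 85.4321)
Under H₁ (μ = 83): z_high = (85.4321 - 83)/2.2613 = 1.0755, z_low = (76.5679 - 83)/2.2613 = -2.8444
β = P(not reject | H₁) = Φ(1.0755) - Φ(-2.8444) ≈ 0.8567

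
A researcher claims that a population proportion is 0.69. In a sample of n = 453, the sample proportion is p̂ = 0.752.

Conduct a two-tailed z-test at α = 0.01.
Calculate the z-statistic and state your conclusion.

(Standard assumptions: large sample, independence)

Answer: z = 2.8532, reject H₀

Derivation:
H₀: p = 0.69, H₁: p ≠ 0.69
Standard error: SE = √(p₀(1-p₀)/n) = √(0.69×0.31/453) = 0.021730
z-statistic: z = (p̂ - p₀)/SE = (0.752 - 0.69)/0.021730 = 2.8532
Critical value: z_0.005 = ±2.576
p-value = 0.0043
Decision: reject H₀ at α = 0.01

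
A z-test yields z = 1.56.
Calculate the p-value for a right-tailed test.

For z = 1.56:
p = P(Z > 1.56) = 1 - Φ(1.56) = 0.0594

Answer: p-value ≈ 0.0594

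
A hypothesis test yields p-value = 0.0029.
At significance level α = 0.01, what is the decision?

Answer: reject H₀

Derivation:
Compare p-value to α:
0.0029 < 0.01
Decision: reject H₀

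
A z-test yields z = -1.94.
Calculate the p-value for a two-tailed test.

Answer: p-value ≈ 0.0524

Derivation:
For z = -1.94:
p = 2×P(Z > |-1.94|) = 2×(1 - Φ(1.94)) = 0.0524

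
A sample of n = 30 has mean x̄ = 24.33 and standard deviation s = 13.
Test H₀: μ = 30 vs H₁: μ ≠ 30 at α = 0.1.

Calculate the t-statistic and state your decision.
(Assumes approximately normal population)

Answer: t = -2.3889, reject H₀

Derivation:
df = n - 1 = 29
SE = s/√n = 13/√30 = 2.3735
t = (x̄ - μ₀)/SE = (24.33 - 30)/2.3735 = -2.3889
Critical value: t_{0.05,29} = ±1.699
p-value ≈ 0.0236
Decision: reject H₀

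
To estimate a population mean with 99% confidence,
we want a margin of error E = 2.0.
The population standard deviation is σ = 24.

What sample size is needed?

Answer: n = 956

Derivation:
z_0.005 = 2.576
n = (z×σ/E)² = (2.576×24/2.0)²
n = 955.5517
Round up: n = 956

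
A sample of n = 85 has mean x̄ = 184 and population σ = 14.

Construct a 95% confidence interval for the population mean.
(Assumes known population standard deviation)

Answer: (181.0237, 186.9763)

Derivation:
Confidence level: 95%, α = 0.05
z_0.025 = 1.960
SE = σ/√n = 14/√85 = 1.5185
Margin of error = 1.960 × 1.5185 = 2.9763
CI: x̄ ± margin = 184 ± 2.9763
CI: (181.0237, 186.9763)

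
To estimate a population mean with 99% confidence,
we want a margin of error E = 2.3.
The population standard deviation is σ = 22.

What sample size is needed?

Answer: n = 608

Derivation:
z_0.005 = 2.576
n = (z×σ/E)² = (2.576×22/2.3)²
n = 607.1296
Round up: n = 608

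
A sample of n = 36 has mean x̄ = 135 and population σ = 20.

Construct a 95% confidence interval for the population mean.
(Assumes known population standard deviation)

Answer: (128.4667, 141.5333)

Derivation:
Confidence level: 95%, α = 0.05
z_0.025 = 1.960
SE = σ/√n = 20/√36 = 3.3333
Margin of error = 1.960 × 3.3333 = 6.5333
CI: x̄ ± margin = 135 ± 6.5333
CI: (128.4667, 141.5333)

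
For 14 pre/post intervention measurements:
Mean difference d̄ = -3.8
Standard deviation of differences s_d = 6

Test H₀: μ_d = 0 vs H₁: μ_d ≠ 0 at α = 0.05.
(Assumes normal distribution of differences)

Answer: t = -2.3697, reject H₀

Derivation:
df = n - 1 = 13
SE = s_d/√n = 6/√14 = 1.6036
t = d̄/SE = -3.8/1.6036 = -2.3697
Critical value: t_{0.025,13} = ±2.160
p-value ≈ 0.0340
Decision: reject H₀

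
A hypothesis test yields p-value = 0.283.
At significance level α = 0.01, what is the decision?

Answer: fail to reject H₀

Derivation:
Compare p-value to α:
0.283 ≥ 0.01
Decision: fail to reject H₀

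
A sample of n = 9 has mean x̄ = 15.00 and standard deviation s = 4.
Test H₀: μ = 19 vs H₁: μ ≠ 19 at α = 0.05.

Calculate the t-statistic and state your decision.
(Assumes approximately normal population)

Answer: t = -3.0001, reject H₀

Derivation:
df = n - 1 = 8
SE = s/√n = 4/√9 = 1.3333
t = (x̄ - μ₀)/SE = (15.00 - 19)/1.3333 = -3.0001
Critical value: t_{0.025,8} = ±2.306
p-value ≈ 0.0171
Decision: reject H₀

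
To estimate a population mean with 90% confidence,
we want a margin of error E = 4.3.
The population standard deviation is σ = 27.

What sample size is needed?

Answer: n = 107

Derivation:
z_0.05 = 1.645
n = (z×σ/E)² = (1.645×27/4.3)²
n = 106.6897
Round up: n = 107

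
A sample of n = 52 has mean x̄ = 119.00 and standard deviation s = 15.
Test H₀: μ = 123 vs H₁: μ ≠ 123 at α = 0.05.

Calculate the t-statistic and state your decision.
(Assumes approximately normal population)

df = n - 1 = 51
SE = s/√n = 15/√52 = 2.0801
t = (x̄ - μ₀)/SE = (119.00 - 123)/2.0801 = -1.9230
Critical value: t_{0.025,51} = ±2.008
p-value ≈ 0.0601
Decision: fail to reject H₀

Answer: t = -1.9230, fail to reject H₀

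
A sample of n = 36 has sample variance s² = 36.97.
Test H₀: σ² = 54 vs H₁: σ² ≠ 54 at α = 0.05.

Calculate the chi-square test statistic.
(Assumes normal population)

Answer: χ² = 23.9620, fail to reject H₀

Derivation:
df = n - 1 = 35
χ² = (n-1)s²/σ₀² = 35×36.97/54 = 23.9620
Critical values: χ²_{0.975,35} = 20.569, χ²_{0.025,35} = 53.203
Rejection region: χ² < 20.569 or χ² > 53.203
Decision: fail to reject H₀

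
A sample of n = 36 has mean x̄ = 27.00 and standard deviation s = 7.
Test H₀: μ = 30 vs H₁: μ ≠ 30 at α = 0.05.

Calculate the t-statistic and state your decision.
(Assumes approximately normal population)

Answer: t = -2.5714, reject H₀

Derivation:
df = n - 1 = 35
SE = s/√n = 7/√36 = 1.1667
t = (x̄ - μ₀)/SE = (27.00 - 30)/1.1667 = -2.5714
Critical value: t_{0.025,35} = ±2.030
p-value ≈ 0.0145
Decision: reject H₀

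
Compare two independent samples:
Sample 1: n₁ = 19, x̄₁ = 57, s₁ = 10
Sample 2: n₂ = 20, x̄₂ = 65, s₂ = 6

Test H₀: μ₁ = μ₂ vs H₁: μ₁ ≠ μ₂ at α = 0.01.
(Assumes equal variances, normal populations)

Answer: t = -3.0477, reject H₀

Derivation:
Pooled variance: s²_p = [18×10² + 19×6²]/(37) = 67.1351
s_p = 8.1936
SE = s_p×√(1/n₁ + 1/n₂) = 8.1936×√(1/19 + 1/20) = 2.6249
t = (x̄₁ - x̄₂)/SE = (57 - 65)/2.6249 = -3.0477
df = 37, t-critical = ±2.715
Decision: reject H₀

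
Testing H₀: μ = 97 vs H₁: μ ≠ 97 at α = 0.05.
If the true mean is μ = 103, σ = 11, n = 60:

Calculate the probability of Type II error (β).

SE = σ/√n = 11/√60 = 1.4201
Critical values: μ₀ ± z_0.025×SE = 97 ± 1.960×1.4201
Acceptance region: (94.2166, 99.7834)
Under H₁ (μ = 103): z_high = (99.7834 - 103)/1.4201 = -2.2651, z_low = (94.2166 - 103)/1.4201 = -6.1851
β = P(not reject | H₁) = Φ(-2.2651) - Φ(-6.1851) ≈ 0.0118

Answer: β ≈ 0.0118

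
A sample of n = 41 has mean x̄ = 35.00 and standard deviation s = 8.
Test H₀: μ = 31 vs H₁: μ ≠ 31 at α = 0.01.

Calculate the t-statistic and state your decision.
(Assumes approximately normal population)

df = n - 1 = 40
SE = s/√n = 8/√41 = 1.2494
t = (x̄ - μ₀)/SE = (35.00 - 31)/1.2494 = 3.2015
Critical value: t_{0.005,40} = ±2.704
p-value ≈ 0.0027
Decision: reject H₀

Answer: t = 3.2015, reject H₀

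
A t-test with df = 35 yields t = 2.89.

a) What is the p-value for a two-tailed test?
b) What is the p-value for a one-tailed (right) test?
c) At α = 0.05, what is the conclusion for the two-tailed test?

Answer: a) 0.0066, b) 0.0033, c) reject H₀

Derivation:
Using t-distribution with df = 35:
a) Two-tailed: p = 2×P(T > 2.89) = 0.0066
b) One-tailed: p = P(T > 2.89) = 0.0033
c) 0.0066 < 0.05, reject H₀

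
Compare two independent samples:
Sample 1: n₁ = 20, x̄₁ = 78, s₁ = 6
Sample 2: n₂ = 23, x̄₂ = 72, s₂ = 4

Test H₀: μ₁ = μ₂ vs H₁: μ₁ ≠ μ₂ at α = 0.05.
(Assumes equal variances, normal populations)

Answer: t = 3.9040, reject H₀

Derivation:
Pooled variance: s²_p = [19×6² + 22×4²]/(41) = 25.2683
s_p = 5.0268
SE = s_p×√(1/n₁ + 1/n₂) = 5.0268×√(1/20 + 1/23) = 1.5369
t = (x̄₁ - x̄₂)/SE = (78 - 72)/1.5369 = 3.9040
df = 41, t-critical = ±2.020
Decision: reject H₀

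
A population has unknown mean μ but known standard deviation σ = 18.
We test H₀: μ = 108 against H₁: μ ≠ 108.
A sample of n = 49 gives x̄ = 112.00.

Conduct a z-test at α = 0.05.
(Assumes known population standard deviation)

Answer: z = 1.5556, fail to reject H₀

Derivation:
Standard error: SE = σ/√n = 18/√49 = 2.5714
z-statistic: z = (x̄ - μ₀)/SE = (112.00 - 108)/2.5714 = 1.5556
Critical value: ±1.960
p-value = 0.1198
Decision: fail to reject H₀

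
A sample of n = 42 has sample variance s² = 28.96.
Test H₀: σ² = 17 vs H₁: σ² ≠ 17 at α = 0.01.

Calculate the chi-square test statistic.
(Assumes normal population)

df = n - 1 = 41
χ² = (n-1)s²/σ₀² = 41×28.96/17 = 69.8447
Critical values: χ²_{0.995,41} = 21.421, χ²_{0.005,41} = 68.053
Rejection region: χ² < 21.421 or χ² > 68.053
Decision: reject H₀

Answer: χ² = 69.8447, reject H₀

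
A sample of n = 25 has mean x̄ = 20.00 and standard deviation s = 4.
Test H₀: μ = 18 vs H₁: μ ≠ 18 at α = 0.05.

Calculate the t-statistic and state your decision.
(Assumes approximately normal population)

Answer: t = 2.5000, reject H₀

Derivation:
df = n - 1 = 24
SE = s/√n = 4/√25 = 0.8000
t = (x̄ - μ₀)/SE = (20.00 - 18)/0.8000 = 2.5000
Critical value: t_{0.025,24} = ±2.064
p-value ≈ 0.0197
Decision: reject H₀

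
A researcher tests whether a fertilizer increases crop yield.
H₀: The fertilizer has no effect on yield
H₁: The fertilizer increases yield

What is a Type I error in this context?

A Type I error (probability α) occurs when we reject a true H₀.
A Type II error (probability β) occurs when we fail to reject a false H₀.

Answer: Concluding the fertilizer works when it doesn't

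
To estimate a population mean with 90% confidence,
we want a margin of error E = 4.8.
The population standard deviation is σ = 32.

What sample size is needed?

Answer: n = 121

Derivation:
z_0.05 = 1.645
n = (z×σ/E)² = (1.645×32/4.8)²
n = 120.2678
Round up: n = 121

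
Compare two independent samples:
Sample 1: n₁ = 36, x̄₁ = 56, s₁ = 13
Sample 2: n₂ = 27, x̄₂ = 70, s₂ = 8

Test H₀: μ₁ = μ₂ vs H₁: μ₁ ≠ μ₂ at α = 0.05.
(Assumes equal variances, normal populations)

Pooled variance: s²_p = [35×13² + 26×8²]/(61) = 124.2459
s_p = 11.1466
SE = s_p×√(1/n₁ + 1/n₂) = 11.1466×√(1/36 + 1/27) = 2.8378
t = (x̄₁ - x̄₂)/SE = (56 - 70)/2.8378 = -4.9334
df = 61, t-critical = ±2.000
Decision: reject H₀

Answer: t = -4.9334, reject H₀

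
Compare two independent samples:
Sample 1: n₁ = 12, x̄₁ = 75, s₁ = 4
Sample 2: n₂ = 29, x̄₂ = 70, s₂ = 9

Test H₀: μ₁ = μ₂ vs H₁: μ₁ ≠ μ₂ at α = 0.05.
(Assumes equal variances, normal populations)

Answer: t = 1.8401, fail to reject H₀

Derivation:
Pooled variance: s²_p = [11×4² + 28×9²]/(39) = 62.6667
s_p = 7.9162
SE = s_p×√(1/n₁ + 1/n₂) = 7.9162×√(1/12 + 1/29) = 2.7172
t = (x̄₁ - x̄₂)/SE = (75 - 70)/2.7172 = 1.8401
df = 39, t-critical = ±2.023
Decision: fail to reject H₀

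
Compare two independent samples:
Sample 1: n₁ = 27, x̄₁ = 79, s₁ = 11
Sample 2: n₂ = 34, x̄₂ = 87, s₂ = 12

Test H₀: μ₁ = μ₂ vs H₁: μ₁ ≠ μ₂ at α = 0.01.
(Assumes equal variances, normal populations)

Pooled variance: s²_p = [26×11² + 33×12²]/(59) = 133.8644
s_p = 11.5700
SE = s_p×√(1/n₁ + 1/n₂) = 11.5700×√(1/27 + 1/34) = 2.9825
t = (x̄₁ - x̄₂)/SE = (79 - 87)/2.9825 = -2.6823
df = 59, t-critical = ±2.662
Decision: reject H₀

Answer: t = -2.6823, reject H₀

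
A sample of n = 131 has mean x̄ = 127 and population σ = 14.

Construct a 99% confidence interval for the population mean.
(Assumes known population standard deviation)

Answer: (123.8490, 130.1510)

Derivation:
Confidence level: 99%, α = 0.01
z_0.005 = 2.576
SE = σ/√n = 14/√131 = 1.2232
Margin of error = 2.576 × 1.2232 = 3.1510
CI: x̄ ± margin = 127 ± 3.1510
CI: (123.8490, 130.1510)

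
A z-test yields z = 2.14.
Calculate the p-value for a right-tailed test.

Answer: p-value ≈ 0.0162

Derivation:
For z = 2.14:
p = P(Z > 2.14) = 1 - Φ(2.14) = 0.0162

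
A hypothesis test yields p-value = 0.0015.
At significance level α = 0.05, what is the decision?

Compare p-value to α:
0.0015 < 0.05
Decision: reject H₀

Answer: reject H₀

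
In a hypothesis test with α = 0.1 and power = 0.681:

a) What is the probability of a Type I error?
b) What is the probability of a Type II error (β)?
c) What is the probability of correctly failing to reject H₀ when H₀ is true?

a) Type I error probability = α = 0.1
b) Power = P(reject H₀ | H₁ true) = 1 - β = 0.681, so Type II error probability = β = 1 - Power = 0.319
c) P(fail to reject H₀ | H₀ true) = 1 - α = 0.9

Answer: a) 0.1, b) 0.319, c) 0.9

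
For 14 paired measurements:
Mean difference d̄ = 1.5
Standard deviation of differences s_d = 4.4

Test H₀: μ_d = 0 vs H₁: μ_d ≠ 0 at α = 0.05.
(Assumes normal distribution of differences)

df = n - 1 = 13
SE = s_d/√n = 4.4/√14 = 1.1759
t = d̄/SE = 1.5/1.1759 = 1.2756
Critical value: t_{0.025,13} = ±2.160
p-value ≈ 0.2244
Decision: fail to reject H₀

Answer: t = 1.2756, fail to reject H₀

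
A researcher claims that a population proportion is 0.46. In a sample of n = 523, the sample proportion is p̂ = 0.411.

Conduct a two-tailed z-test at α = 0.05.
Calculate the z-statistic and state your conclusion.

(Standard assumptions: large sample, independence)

Answer: z = -2.2484, reject H₀

Derivation:
H₀: p = 0.46, H₁: p ≠ 0.46
Standard error: SE = √(p₀(1-p₀)/n) = √(0.46×0.54/523) = 0.021793
z-statistic: z = (p̂ - p₀)/SE = (0.411 - 0.46)/0.021793 = -2.2484
Critical value: z_0.025 = ±1.960
p-value = 0.0246
Decision: reject H₀ at α = 0.05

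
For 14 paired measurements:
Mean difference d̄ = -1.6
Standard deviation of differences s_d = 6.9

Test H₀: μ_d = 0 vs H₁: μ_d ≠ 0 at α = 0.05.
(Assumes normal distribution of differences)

Answer: t = -0.8676, fail to reject H₀

Derivation:
df = n - 1 = 13
SE = s_d/√n = 6.9/√14 = 1.8441
t = d̄/SE = -1.6/1.8441 = -0.8676
Critical value: t_{0.025,13} = ±2.160
p-value ≈ 0.4013
Decision: fail to reject H₀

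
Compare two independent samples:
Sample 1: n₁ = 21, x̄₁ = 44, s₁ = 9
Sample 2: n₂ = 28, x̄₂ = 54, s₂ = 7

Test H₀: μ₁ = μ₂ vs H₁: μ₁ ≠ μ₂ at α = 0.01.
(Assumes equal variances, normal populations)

Pooled variance: s²_p = [20×9² + 27×7²]/(47) = 62.6170
s_p = 7.9131
SE = s_p×√(1/n₁ + 1/n₂) = 7.9131×√(1/21 + 1/28) = 2.2843
t = (x̄₁ - x̄₂)/SE = (44 - 54)/2.2843 = -4.3777
df = 47, t-critical = ±2.685
Decision: reject H₀

Answer: t = -4.3777, reject H₀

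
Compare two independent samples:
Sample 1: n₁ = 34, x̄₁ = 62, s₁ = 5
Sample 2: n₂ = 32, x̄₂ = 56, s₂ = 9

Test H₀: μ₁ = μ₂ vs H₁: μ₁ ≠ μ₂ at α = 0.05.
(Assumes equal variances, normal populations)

Pooled variance: s²_p = [33×5² + 31×9²]/(64) = 52.1250
s_p = 7.2198
SE = s_p×√(1/n₁ + 1/n₂) = 7.2198×√(1/34 + 1/32) = 1.7782
t = (x̄₁ - x̄₂)/SE = (62 - 56)/1.7782 = 3.3742
df = 64, t-critical = ±1.998
Decision: reject H₀

Answer: t = 3.3742, reject H₀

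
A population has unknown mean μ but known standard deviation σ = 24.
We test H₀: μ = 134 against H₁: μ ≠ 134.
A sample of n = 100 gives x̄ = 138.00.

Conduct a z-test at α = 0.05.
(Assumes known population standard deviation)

Answer: z = 1.6667, fail to reject H₀

Derivation:
Standard error: SE = σ/√n = 24/√100 = 2.4000
z-statistic: z = (x̄ - μ₀)/SE = (138.00 - 134)/2.4000 = 1.6667
Critical value: ±1.960
p-value = 0.0956
Decision: fail to reject H₀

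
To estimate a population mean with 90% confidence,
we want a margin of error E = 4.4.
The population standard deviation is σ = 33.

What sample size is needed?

z_0.05 = 1.645
n = (z×σ/E)² = (1.645×33/4.4)²
n = 152.2139
Round up: n = 153

Answer: n = 153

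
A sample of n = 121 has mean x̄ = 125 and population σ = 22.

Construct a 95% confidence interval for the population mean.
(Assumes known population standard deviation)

Confidence level: 95%, α = 0.05
z_0.025 = 1.960
SE = σ/√n = 22/√121 = 2.0000
Margin of error = 1.960 × 2.0000 = 3.9200
CI: x̄ ± margin = 125 ± 3.9200
CI: (121.0800, 128.9200)

Answer: (121.0800, 128.9200)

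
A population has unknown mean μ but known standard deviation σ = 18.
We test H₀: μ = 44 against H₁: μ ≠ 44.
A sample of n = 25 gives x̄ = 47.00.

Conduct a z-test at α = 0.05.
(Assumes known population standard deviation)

Standard error: SE = σ/√n = 18/√25 = 3.6000
z-statistic: z = (x̄ - μ₀)/SE = (47.00 - 44)/3.6000 = 0.8333
Critical value: ±1.960
p-value = 0.4047
Decision: fail to reject H₀

Answer: z = 0.8333, fail to reject H₀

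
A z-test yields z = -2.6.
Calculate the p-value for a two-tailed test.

For z = -2.6:
p = 2×P(Z > |-2.6|) = 2×(1 - Φ(2.6)) = 0.0093

Answer: p-value ≈ 0.0093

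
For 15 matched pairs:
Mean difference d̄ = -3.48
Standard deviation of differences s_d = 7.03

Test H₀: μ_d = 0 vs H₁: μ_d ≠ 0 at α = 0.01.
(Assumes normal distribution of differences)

Answer: t = -1.9172, fail to reject H₀

Derivation:
df = n - 1 = 14
SE = s_d/√n = 7.03/√15 = 1.8151
t = d̄/SE = -3.48/1.8151 = -1.9172
Critical value: t_{0.005,14} = ±2.977
p-value ≈ 0.0758
Decision: fail to reject H₀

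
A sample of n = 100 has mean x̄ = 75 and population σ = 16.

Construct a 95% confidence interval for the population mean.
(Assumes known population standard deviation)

Confidence level: 95%, α = 0.05
z_0.025 = 1.960
SE = σ/√n = 16/√100 = 1.6000
Margin of error = 1.960 × 1.6000 = 3.1360
CI: x̄ ± margin = 75 ± 3.1360
CI: (71.8640, 78.1360)

Answer: (71.8640, 78.1360)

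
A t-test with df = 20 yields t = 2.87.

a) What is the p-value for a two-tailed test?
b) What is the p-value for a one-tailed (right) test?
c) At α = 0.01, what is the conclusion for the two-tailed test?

Using t-distribution with df = 20:
a) Two-tailed: p = 2×P(T > 2.87) = 0.0095
b) One-tailed: p = P(T > 2.87) = 0.0047
c) 0.0095 < 0.01, reject H₀

Answer: a) 0.0095, b) 0.0047, c) reject H₀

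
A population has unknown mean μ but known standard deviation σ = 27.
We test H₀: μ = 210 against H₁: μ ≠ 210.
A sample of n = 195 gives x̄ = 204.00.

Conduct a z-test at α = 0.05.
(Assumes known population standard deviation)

Standard error: SE = σ/√n = 27/√195 = 1.9335
z-statistic: z = (x̄ - μ₀)/SE = (204.00 - 210)/1.9335 = -3.1032
Critical value: ±1.960
p-value = 0.0019
Decision: reject H₀

Answer: z = -3.1032, reject H₀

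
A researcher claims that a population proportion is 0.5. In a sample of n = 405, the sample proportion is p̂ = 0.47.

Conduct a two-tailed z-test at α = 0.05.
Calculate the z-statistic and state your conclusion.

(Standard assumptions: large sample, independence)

H₀: p = 0.5, H₁: p ≠ 0.5
Standard error: SE = √(p₀(1-p₀)/n) = √(0.5×0.5/405) = 0.024845
z-statistic: z = (p̂ - p₀)/SE = (0.47 - 0.5)/0.024845 = -1.2075
Critical value: z_0.025 = ±1.960
p-value = 0.2272
Decision: fail to reject H₀ at α = 0.05

Answer: z = -1.2075, fail to reject H₀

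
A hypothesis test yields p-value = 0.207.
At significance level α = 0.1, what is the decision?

Answer: fail to reject H₀

Derivation:
Compare p-value to α:
0.207 ≥ 0.1
Decision: fail to reject H₀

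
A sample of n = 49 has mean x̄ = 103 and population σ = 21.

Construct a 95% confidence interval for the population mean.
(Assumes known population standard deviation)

Confidence level: 95%, α = 0.05
z_0.025 = 1.960
SE = σ/√n = 21/√49 = 3.0000
Margin of error = 1.960 × 3.0000 = 5.8800
CI: x̄ ± margin = 103 ± 5.8800
CI: (97.1200, 108.8800)

Answer: (97.1200, 108.8800)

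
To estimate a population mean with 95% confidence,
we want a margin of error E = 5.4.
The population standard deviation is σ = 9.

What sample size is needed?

z_0.025 = 1.960
n = (z×σ/E)² = (1.960×9/5.4)²
n = 10.6711
Round up: n = 11

Answer: n = 11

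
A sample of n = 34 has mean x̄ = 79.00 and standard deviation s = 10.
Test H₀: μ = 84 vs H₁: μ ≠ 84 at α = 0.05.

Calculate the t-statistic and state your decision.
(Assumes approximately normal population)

Answer: t = -2.9155, reject H₀

Derivation:
df = n - 1 = 33
SE = s/√n = 10/√34 = 1.7150
t = (x̄ - μ₀)/SE = (79.00 - 84)/1.7150 = -2.9155
Critical value: t_{0.025,33} = ±2.035
p-value ≈ 0.0063
Decision: reject H₀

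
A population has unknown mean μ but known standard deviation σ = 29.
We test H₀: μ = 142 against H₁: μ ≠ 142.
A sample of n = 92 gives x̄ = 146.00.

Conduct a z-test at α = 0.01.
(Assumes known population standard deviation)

Answer: z = 1.3230, fail to reject H₀

Derivation:
Standard error: SE = σ/√n = 29/√92 = 3.0235
z-statistic: z = (x̄ - μ₀)/SE = (146.00 - 142)/3.0235 = 1.3230
Critical value: ±2.576
p-value = 0.1858
Decision: fail to reject H₀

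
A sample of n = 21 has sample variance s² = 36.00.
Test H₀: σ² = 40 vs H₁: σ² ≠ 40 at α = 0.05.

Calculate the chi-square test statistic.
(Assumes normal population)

df = n - 1 = 20
χ² = (n-1)s²/σ₀² = 20×36.00/40 = 18.0000
Critical values: χ²_{0.975,20} = 9.591, χ²_{0.025,20} = 34.170
Rejection region: χ² < 9.591 or χ² > 34.170
Decision: fail to reject H₀

Answer: χ² = 18.0000, fail to reject H₀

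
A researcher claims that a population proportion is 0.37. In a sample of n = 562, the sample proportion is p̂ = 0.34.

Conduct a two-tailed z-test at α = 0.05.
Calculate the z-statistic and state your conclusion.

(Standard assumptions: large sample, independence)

H₀: p = 0.37, H₁: p ≠ 0.37
Standard error: SE = √(p₀(1-p₀)/n) = √(0.37×0.63/562) = 0.020366
z-statistic: z = (p̂ - p₀)/SE = (0.34 - 0.37)/0.020366 = -1.4730
Critical value: z_0.025 = ±1.960
p-value = 0.1408
Decision: fail to reject H₀ at α = 0.05

Answer: z = -1.4730, fail to reject H₀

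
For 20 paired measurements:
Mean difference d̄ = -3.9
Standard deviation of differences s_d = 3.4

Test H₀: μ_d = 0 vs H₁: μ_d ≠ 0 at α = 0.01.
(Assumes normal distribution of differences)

Answer: t = -5.1296, reject H₀

Derivation:
df = n - 1 = 19
SE = s_d/√n = 3.4/√20 = 0.7603
t = d̄/SE = -3.9/0.7603 = -5.1296
Critical value: t_{0.005,19} = ±2.861
p-value ≈ 0.0001
Decision: reject H₀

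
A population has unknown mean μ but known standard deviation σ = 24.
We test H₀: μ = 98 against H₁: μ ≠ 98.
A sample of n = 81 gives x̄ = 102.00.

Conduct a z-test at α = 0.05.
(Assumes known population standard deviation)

Answer: z = 1.5000, fail to reject H₀

Derivation:
Standard error: SE = σ/√n = 24/√81 = 2.6667
z-statistic: z = (x̄ - μ₀)/SE = (102.00 - 98)/2.6667 = 1.5000
Critical value: ±1.960
p-value = 0.1336
Decision: fail to reject H₀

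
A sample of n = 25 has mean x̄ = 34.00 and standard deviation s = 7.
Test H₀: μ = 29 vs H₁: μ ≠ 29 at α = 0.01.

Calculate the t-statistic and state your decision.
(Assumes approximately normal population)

df = n - 1 = 24
SE = s/√n = 7/√25 = 1.4000
t = (x̄ - μ₀)/SE = (34.00 - 29)/1.4000 = 3.5714
Critical value: t_{0.005,24} = ±2.797
p-value ≈ 0.0015
Decision: reject H₀

Answer: t = 3.5714, reject H₀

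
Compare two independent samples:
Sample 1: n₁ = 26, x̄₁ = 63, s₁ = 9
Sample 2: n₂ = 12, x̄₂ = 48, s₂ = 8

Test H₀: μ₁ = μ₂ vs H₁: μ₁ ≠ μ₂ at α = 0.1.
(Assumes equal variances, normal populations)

Answer: t = 4.9366, reject H₀

Derivation:
Pooled variance: s²_p = [25×9² + 11×8²]/(36) = 75.8056
s_p = 8.7066
SE = s_p×√(1/n₁ + 1/n₂) = 8.7066×√(1/26 + 1/12) = 3.0385
t = (x̄₁ - x̄₂)/SE = (63 - 48)/3.0385 = 4.9366
df = 36, t-critical = ±1.688
Decision: reject H₀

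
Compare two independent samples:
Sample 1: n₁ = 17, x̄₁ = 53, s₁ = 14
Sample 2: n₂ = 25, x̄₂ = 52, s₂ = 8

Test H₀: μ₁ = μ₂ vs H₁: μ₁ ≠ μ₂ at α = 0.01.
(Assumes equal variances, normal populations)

Pooled variance: s²_p = [16×14² + 24×8²]/(40) = 116.8000
s_p = 10.8074
SE = s_p×√(1/n₁ + 1/n₂) = 10.8074×√(1/17 + 1/25) = 3.3974
t = (x̄₁ - x̄₂)/SE = (53 - 52)/3.3974 = 0.2943
df = 40, t-critical = ±2.704
Decision: fail to reject H₀

Answer: t = 0.2943, fail to reject H₀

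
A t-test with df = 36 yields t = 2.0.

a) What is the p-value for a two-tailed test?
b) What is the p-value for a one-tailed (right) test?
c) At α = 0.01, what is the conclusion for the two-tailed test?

Using t-distribution with df = 36:
a) Two-tailed: p = 2×P(T > 2.0) = 0.0531
b) One-tailed: p = P(T > 2.0) = 0.0265
c) 0.0531 ≥ 0.01, fail to reject H₀

Answer: a) 0.0531, b) 0.0265, c) fail to reject H₀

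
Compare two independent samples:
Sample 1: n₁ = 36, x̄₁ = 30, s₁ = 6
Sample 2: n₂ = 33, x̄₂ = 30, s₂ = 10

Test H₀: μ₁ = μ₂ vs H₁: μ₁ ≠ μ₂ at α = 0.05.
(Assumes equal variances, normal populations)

Pooled variance: s²_p = [35×6² + 32×10²]/(67) = 66.5672
s_p = 8.1589
SE = s_p×√(1/n₁ + 1/n₂) = 8.1589×√(1/36 + 1/33) = 1.9663
t = (x̄₁ - x̄₂)/SE = (30 - 30)/1.9663 = 0.0000
df = 67, t-critical = ±1.996
Decision: fail to reject H₀

Answer: t = 0.0000, fail to reject H₀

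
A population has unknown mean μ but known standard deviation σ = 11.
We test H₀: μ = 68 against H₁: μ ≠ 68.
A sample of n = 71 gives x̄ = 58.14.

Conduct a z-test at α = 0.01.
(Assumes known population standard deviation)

Answer: z = -7.5527, reject H₀

Derivation:
Standard error: SE = σ/√n = 11/√71 = 1.3055
z-statistic: z = (x̄ - μ₀)/SE = (58.14 - 68)/1.3055 = -7.5527
Critical value: ±2.576
p-value < 0.0001
Decision: reject H₀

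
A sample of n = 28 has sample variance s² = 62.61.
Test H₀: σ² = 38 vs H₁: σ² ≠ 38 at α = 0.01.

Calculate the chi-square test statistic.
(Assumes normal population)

df = n - 1 = 27
χ² = (n-1)s²/σ₀² = 27×62.61/38 = 44.4861
Critical values: χ²_{0.995,27} = 11.808, χ²_{0.005,27} = 49.645
Rejection region: χ² < 11.808 or χ² > 49.645
Decision: fail to reject H₀

Answer: χ² = 44.4861, fail to reject H₀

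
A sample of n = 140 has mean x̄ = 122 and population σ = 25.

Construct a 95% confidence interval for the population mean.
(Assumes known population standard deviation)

Confidence level: 95%, α = 0.05
z_0.025 = 1.960
SE = σ/√n = 25/√140 = 2.1129
Margin of error = 1.960 × 2.1129 = 4.1413
CI: x̄ ± margin = 122 ± 4.1413
CI: (117.8587, 126.1413)

Answer: (117.8587, 126.1413)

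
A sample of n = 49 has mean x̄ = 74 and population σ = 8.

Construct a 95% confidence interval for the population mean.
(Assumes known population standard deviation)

Confidence level: 95%, α = 0.05
z_0.025 = 1.960
SE = σ/√n = 8/√49 = 1.1429
Margin of error = 1.960 × 1.1429 = 2.2401
CI: x̄ ± margin = 74 ± 2.2401
CI: (71.7599, 76.2401)

Answer: (71.7599, 76.2401)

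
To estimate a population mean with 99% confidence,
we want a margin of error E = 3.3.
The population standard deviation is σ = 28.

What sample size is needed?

Answer: n = 478

Derivation:
z_0.005 = 2.576
n = (z×σ/E)² = (2.576×28/3.3)²
n = 477.7271
Round up: n = 478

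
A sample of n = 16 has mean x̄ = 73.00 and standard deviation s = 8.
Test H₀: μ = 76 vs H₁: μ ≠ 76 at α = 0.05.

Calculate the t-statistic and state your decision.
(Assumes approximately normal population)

df = n - 1 = 15
SE = s/√n = 8/√16 = 2.0000
t = (x̄ - μ₀)/SE = (73.00 - 76)/2.0000 = -1.5000
Critical value: t_{0.025,15} = ±2.131
p-value ≈ 0.1544
Decision: fail to reject H₀

Answer: t = -1.5000, fail to reject H₀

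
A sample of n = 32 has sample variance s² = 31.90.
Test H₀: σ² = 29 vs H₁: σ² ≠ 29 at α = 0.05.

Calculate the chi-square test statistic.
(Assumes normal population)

Answer: χ² = 34.1000, fail to reject H₀

Derivation:
df = n - 1 = 31
χ² = (n-1)s²/σ₀² = 31×31.90/29 = 34.1000
Critical values: χ²_{0.975,31} = 17.539, χ²_{0.025,31} = 48.232
Rejection region: χ² < 17.539 or χ² > 48.232
Decision: fail to reject H₀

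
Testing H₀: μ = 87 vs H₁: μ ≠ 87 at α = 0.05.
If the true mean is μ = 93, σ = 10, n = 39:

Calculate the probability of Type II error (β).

SE = σ/√n = 10/√39 = 1.6013
Critical values: μ₀ ± z_0.025×SE = 87 ± 1.960×1.6013
Acceptance region: (83.8615, 90.1385)
Under H₁ (μ = 93): z_high = (90.1385 - 93)/1.6013 = -1.7870, z_low = (83.8615 - 93)/1.6013 = -5.7069
β = P(not reject | H₁) = Φ(-1.7870) - Φ(-5.7069) ≈ 0.0370

Answer: β ≈ 0.0370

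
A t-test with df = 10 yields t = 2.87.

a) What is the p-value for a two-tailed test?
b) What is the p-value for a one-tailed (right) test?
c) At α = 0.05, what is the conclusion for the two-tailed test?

Answer: a) 0.0167, b) 0.0083, c) reject H₀

Derivation:
Using t-distribution with df = 10:
a) Two-tailed: p = 2×P(T > 2.87) = 0.0167
b) One-tailed: p = P(T > 2.87) = 0.0083
c) 0.0167 < 0.05, reject H₀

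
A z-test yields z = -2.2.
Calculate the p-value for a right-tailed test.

For z = -2.2:
p = P(Z > -2.2) = 1 - Φ(-2.2) = 0.9861

Answer: p-value ≈ 0.9861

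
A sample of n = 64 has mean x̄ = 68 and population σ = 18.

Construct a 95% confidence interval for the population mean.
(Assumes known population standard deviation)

Answer: (63.5900, 72.4100)

Derivation:
Confidence level: 95%, α = 0.05
z_0.025 = 1.960
SE = σ/√n = 18/√64 = 2.2500
Margin of error = 1.960 × 2.2500 = 4.4100
CI: x̄ ± margin = 68 ± 4.4100
CI: (63.5900, 72.4100)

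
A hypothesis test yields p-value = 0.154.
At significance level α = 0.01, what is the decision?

Compare p-value to α:
0.154 ≥ 0.01
Decision: fail to reject H₀

Answer: fail to reject H₀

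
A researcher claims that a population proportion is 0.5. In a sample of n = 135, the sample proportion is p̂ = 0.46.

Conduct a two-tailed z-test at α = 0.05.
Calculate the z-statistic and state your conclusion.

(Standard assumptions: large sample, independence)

Answer: z = -0.9295, fail to reject H₀

Derivation:
H₀: p = 0.5, H₁: p ≠ 0.5
Standard error: SE = √(p₀(1-p₀)/n) = √(0.5×0.5/135) = 0.043033
z-statistic: z = (p̂ - p₀)/SE = (0.46 - 0.5)/0.043033 = -0.9295
Critical value: z_0.025 = ±1.960
p-value = 0.3526
Decision: fail to reject H₀ at α = 0.05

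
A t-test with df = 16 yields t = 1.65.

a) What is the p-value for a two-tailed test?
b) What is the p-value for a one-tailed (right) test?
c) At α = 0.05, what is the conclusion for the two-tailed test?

Using t-distribution with df = 16:
a) Two-tailed: p = 2×P(T > 1.65) = 0.1184
b) One-tailed: p = P(T > 1.65) = 0.0592
c) 0.1184 ≥ 0.05, fail to reject H₀

Answer: a) 0.1184, b) 0.0592, c) fail to reject H₀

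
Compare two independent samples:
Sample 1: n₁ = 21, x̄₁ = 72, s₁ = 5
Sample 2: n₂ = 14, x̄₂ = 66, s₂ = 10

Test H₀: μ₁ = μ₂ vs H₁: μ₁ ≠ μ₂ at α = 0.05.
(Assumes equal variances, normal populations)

Answer: t = 2.3546, reject H₀

Derivation:
Pooled variance: s²_p = [20×5² + 13×10²]/(33) = 54.5455
s_p = 7.3855
SE = s_p×√(1/n₁ + 1/n₂) = 7.3855×√(1/21 + 1/14) = 2.5482
t = (x̄₁ - x̄₂)/SE = (72 - 66)/2.5482 = 2.3546
df = 33, t-critical = ±2.035
Decision: reject H₀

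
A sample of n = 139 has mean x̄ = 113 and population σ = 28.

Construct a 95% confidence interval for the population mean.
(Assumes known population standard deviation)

Confidence level: 95%, α = 0.05
z_0.025 = 1.960
SE = σ/√n = 28/√139 = 2.3749
Margin of error = 1.960 × 2.3749 = 4.6548
CI: x̄ ± margin = 113 ± 4.6548
CI: (108.3452, 117.6548)

Answer: (108.3452, 117.6548)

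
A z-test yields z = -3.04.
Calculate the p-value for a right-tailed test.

For z = -3.04:
p = P(Z > -3.04) = 1 - Φ(-3.04) = 0.9988

Answer: p-value ≈ 0.9988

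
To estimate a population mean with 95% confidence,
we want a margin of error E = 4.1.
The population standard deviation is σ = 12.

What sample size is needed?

z_0.025 = 1.960
n = (z×σ/E)² = (1.960×12/4.1)²
n = 32.9084
Round up: n = 33

Answer: n = 33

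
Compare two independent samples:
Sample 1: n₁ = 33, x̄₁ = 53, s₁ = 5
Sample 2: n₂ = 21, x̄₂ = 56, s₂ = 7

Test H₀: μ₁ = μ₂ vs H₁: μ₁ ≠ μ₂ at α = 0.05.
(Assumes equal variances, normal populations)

Pooled variance: s²_p = [32×5² + 20×7²]/(52) = 34.2308
s_p = 5.8507
SE = s_p×√(1/n₁ + 1/n₂) = 5.8507×√(1/33 + 1/21) = 1.6332
t = (x̄₁ - x̄₂)/SE = (53 - 56)/1.6332 = -1.8369
df = 52, t-critical = ±2.007
Decision: fail to reject H₀

Answer: t = -1.8369, fail to reject H₀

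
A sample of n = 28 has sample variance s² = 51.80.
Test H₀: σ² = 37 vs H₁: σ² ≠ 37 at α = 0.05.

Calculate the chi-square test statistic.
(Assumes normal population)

df = n - 1 = 27
χ² = (n-1)s²/σ₀² = 27×51.80/37 = 37.8000
Critical values: χ²_{0.975,27} = 14.573, χ²_{0.025,27} = 43.195
Rejection region: χ² < 14.573 or χ² > 43.195
Decision: fail to reject H₀

Answer: χ² = 37.8000, fail to reject H₀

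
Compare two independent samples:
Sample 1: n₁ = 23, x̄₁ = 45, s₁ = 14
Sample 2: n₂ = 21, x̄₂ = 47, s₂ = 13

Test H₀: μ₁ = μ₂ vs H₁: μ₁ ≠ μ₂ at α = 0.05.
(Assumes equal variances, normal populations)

Answer: t = -0.4896, fail to reject H₀

Derivation:
Pooled variance: s²_p = [22×14² + 20×13²]/(42) = 183.1429
s_p = 13.5330
SE = s_p×√(1/n₁ + 1/n₂) = 13.5330×√(1/23 + 1/21) = 4.0846
t = (x̄₁ - x̄₂)/SE = (45 - 47)/4.0846 = -0.4896
df = 42, t-critical = ±2.018
Decision: fail to reject H₀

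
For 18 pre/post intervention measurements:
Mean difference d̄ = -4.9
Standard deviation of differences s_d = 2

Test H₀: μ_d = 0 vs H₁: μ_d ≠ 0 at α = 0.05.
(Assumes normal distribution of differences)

df = n - 1 = 17
SE = s_d/√n = 2/√18 = 0.4714
t = d̄/SE = -4.9/0.4714 = -10.3946
Critical value: t_{0.025,17} = ±2.110
p-value < 0.0001
Decision: reject H₀

Answer: t = -10.3946, reject H₀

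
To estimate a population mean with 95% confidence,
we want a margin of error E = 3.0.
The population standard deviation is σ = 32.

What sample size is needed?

Answer: n = 438

Derivation:
z_0.025 = 1.960
n = (z×σ/E)² = (1.960×32/3.0)²
n = 437.0887
Round up: n = 438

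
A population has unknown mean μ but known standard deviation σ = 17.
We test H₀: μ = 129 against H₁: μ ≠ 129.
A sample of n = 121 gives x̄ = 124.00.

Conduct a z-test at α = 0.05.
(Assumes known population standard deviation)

Answer: z = -3.2352, reject H₀

Derivation:
Standard error: SE = σ/√n = 17/√121 = 1.5455
z-statistic: z = (x̄ - μ₀)/SE = (124.00 - 129)/1.5455 = -3.2352
Critical value: ±1.960
p-value = 0.0012
Decision: reject H₀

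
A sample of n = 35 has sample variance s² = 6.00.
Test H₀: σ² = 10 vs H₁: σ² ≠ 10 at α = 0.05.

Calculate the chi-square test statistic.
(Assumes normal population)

Answer: χ² = 20.4000, fail to reject H₀

Derivation:
df = n - 1 = 34
χ² = (n-1)s²/σ₀² = 34×6.00/10 = 20.4000
Critical values: χ²_{0.975,34} = 19.806, χ²_{0.025,34} = 51.966
Rejection region: χ² < 19.806 or χ² > 51.966
Decision: fail to reject H₀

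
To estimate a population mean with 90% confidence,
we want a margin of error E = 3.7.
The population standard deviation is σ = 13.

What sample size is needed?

z_0.05 = 1.645
n = (z×σ/E)² = (1.645×13/3.7)²
n = 33.4053
Round up: n = 34

Answer: n = 34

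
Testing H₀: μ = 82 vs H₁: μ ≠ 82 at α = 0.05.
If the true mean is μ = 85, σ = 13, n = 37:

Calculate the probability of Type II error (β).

SE = σ/√n = 13/√37 = 2.1372
Critical values: μ₀ ± z_0.025×SE = 82 ± 1.960×2.1372
Acceptance region: (77.8111, 86.1889)
Under H₁ (μ = 85): z_high = (86.1889 - 85)/2.1372 = 0.5563, z_low = (77.8111 - 85)/2.1372 = -3.3637
β = P(not reject | H₁) = Φ(0.5563) - Φ(-3.3637) ≈ 0.7106

Answer: β ≈ 0.7106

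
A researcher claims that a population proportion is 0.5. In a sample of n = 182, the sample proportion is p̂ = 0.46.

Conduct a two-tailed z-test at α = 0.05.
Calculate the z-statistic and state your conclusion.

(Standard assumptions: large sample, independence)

Answer: z = -1.0793, fail to reject H₀

Derivation:
H₀: p = 0.5, H₁: p ≠ 0.5
Standard error: SE = √(p₀(1-p₀)/n) = √(0.5×0.5/182) = 0.037062
z-statistic: z = (p̂ - p₀)/SE = (0.46 - 0.5)/0.037062 = -1.0793
Critical value: z_0.025 = ±1.960
p-value = 0.2805
Decision: fail to reject H₀ at α = 0.05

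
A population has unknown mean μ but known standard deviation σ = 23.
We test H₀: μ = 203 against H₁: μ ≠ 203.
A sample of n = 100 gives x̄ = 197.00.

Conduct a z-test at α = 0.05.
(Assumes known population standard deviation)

Answer: z = -2.6087, reject H₀

Derivation:
Standard error: SE = σ/√n = 23/√100 = 2.3000
z-statistic: z = (x̄ - μ₀)/SE = (197.00 - 203)/2.3000 = -2.6087
Critical value: ±1.960
p-value = 0.0091
Decision: reject H₀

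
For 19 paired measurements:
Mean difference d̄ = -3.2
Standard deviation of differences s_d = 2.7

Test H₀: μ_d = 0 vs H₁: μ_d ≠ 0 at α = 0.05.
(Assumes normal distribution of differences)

Answer: t = -5.1663, reject H₀

Derivation:
df = n - 1 = 18
SE = s_d/√n = 2.7/√19 = 0.6194
t = d̄/SE = -3.2/0.6194 = -5.1663
Critical value: t_{0.025,18} = ±2.101
p-value ≈ 0.0001
Decision: reject H₀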